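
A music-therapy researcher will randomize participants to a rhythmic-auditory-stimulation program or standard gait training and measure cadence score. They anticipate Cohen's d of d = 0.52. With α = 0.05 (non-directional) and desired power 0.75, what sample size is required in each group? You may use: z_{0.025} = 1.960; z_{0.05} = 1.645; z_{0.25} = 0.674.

For two independent groups with equal n: n = 2·((z_{α/2} + z_β) / d)².
z_{α/2} + z_β = 1.960 + 0.674 = 2.634.
n = 2 × (2.634 / 0.52)² = 2 × 5.065² = 2 × 25.66 = 51.3.
Round up to the next whole participant.

n = 52 per group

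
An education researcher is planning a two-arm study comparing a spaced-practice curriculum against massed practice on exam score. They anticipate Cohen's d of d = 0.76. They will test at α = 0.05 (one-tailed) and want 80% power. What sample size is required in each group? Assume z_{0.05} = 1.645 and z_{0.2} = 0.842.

For two independent groups with equal n: n = 2·((z_{α} + z_β) / d)².
z_{α} + z_β = 1.645 + 0.842 = 2.487.
n = 2 × (2.487 / 0.76)² = 2 × 3.272² = 2 × 10.71 = 21.4.
Round up to the next whole participant.

n = 22 per group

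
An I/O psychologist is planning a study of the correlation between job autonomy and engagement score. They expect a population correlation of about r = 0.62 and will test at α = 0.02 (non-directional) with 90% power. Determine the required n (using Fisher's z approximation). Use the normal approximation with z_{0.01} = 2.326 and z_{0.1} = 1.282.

n = 28

Fisher's z: C = ½·ln((1+r)/(1−r)) = ½·ln(4.2632) = 0.7250.
n = ((z_{α/2} + z_β)/C)² + 3.
(2.326 + 1.282) / 0.7250 = 3.608 / 0.7250 = 4.977.
n = 4.977² + 3 = 24.77 + 3 = 27.8.
Round up.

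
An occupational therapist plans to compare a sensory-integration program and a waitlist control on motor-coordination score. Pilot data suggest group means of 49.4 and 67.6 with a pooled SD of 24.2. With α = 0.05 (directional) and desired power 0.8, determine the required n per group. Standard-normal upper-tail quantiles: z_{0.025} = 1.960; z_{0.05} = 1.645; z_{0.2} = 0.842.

Cohen's d = |M₁ − M₂| / SD_pooled = |49.4 − 67.6| / 24.2 = 18.2 / 24.2 = 0.752.
For two independent groups with equal n: n = 2·((z_{α} + z_β) / d)².
z_{α} + z_β = 1.645 + 0.842 = 2.487.
n = 2 × (2.487 / 0.752)² = 2 × 3.307² = 2 × 10.94 = 21.9.
Round up to the next whole participant.

n = 22 per group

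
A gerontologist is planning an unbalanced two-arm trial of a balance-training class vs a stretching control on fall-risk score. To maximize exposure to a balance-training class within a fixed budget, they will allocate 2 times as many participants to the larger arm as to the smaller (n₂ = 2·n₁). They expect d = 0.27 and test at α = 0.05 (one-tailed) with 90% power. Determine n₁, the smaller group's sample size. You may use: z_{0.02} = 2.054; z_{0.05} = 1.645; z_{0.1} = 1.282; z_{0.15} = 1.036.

With allocation ratio k = n₂/n₁ = 2, Var(x̄₁−x̄₂) = σ²(1/n₁ + 1/(k·n₁)) = σ²·(k+1)/(k·n₁).
So n₁ = (1 + 1/k)·((z_{α} + z_β)/d)² = 1.500 × (2.927/0.27)².
n₁ = 1.500 × 117.52 = 176.3.
Round up: n₁ = 177, giving n₂ = 2 × 177 = 354.

n₁ = 177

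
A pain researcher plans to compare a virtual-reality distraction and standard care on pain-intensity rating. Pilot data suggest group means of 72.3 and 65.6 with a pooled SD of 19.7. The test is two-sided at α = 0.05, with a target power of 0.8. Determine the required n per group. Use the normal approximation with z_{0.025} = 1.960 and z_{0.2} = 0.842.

Cohen's d = |M₁ − M₂| / SD_pooled = |72.3 − 65.6| / 19.7 = 6.7 / 19.7 = 0.340.
For two independent groups with equal n: n = 2·((z_{α/2} + z_β) / d)².
z_{α/2} + z_β = 1.960 + 0.842 = 2.802.
n = 2 × (2.802 / 0.340)² = 2 × 8.241² = 2 × 67.92 = 135.8.
Round up to the next whole participant.

n = 136 per group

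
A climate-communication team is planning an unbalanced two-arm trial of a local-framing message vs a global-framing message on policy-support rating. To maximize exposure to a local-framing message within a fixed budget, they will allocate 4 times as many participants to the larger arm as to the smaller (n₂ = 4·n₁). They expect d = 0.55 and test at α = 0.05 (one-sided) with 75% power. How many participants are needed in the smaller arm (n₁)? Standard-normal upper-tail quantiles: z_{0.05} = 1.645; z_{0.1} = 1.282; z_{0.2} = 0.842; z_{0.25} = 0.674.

n₁ = 23

With allocation ratio k = n₂/n₁ = 4, Var(x̄₁−x̄₂) = σ²(1/n₁ + 1/(k·n₁)) = σ²·(k+1)/(k·n₁).
So n₁ = (1 + 1/k)·((z_{α} + z_β)/d)² = 1.250 × (2.319/0.55)².
n₁ = 1.250 × 17.78 = 22.2.
Round up: n₁ = 23, giving n₂ = 4 × 23 = 92.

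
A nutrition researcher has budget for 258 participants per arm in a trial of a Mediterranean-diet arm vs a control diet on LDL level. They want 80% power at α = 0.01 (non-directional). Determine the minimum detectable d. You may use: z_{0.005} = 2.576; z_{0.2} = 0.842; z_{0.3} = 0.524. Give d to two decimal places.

d_min ≈ 0.30

For two independent groups of n = 258 each: d_min = (z_{α/2} + z_β)·√(2/n).
z-sum = 2.576 + 0.842 = 3.418.
d_min = 3.418 × √(2/258) = 3.418 × 0.0880 = 0.301.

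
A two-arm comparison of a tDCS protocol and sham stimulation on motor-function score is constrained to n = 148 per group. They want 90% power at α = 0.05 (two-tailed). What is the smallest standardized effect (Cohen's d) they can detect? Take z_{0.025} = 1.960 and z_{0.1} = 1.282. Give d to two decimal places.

d_min ≈ 0.38

For two independent groups of n = 148 each: d_min = (z_{α/2} + z_β)·√(2/n).
z-sum = 1.960 + 1.282 = 3.242.
d_min = 3.242 × √(2/148) = 3.242 × 0.1162 = 0.377.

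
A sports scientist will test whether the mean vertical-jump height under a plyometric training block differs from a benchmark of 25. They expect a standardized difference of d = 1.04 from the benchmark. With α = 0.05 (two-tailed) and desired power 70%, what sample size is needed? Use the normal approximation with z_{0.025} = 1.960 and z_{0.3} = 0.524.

n = 6

For a one-sample test: n = ((z_{α/2} + z_β) / d)².
z_{α/2} + z_β = 1.960 + 0.524 = 2.484.
n = (2.484 / 1.04)² = 2.388² = 5.70.
Round up.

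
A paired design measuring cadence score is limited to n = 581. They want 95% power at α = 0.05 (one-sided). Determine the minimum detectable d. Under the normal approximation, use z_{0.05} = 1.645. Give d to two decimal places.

d_min ≈ 0.14

For a single sample (or paired design) of n = 581: d_min = (z_{α} + z_β)/√n.
z-sum = 1.645 + 1.645 = 3.290.
d_min = 3.290 / √581 = 3.290 / 24.104 = 0.136.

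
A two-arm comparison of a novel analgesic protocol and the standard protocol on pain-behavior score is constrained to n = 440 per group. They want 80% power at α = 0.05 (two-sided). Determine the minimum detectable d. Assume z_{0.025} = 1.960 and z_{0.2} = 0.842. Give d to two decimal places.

For two independent groups of n = 440 each: d_min = (z_{α/2} + z_β)·√(2/n).
z-sum = 1.960 + 0.842 = 2.802.
d_min = 2.802 × √(2/440) = 2.802 × 0.0674 = 0.189.

d_min ≈ 0.19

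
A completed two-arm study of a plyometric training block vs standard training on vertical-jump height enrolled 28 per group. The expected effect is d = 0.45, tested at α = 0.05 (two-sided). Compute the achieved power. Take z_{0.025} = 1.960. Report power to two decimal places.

power ≈ 0.39

For two equal groups, power = Φ(d·√(n/2) − z_{α/2}).
d·√(n/2) = 0.45 × √(28/2) = 0.45 × 3.742 = 1.684.
z_β = 1.684 − 1.960 = -0.276.
Power = Φ(-0.276) = 0.391.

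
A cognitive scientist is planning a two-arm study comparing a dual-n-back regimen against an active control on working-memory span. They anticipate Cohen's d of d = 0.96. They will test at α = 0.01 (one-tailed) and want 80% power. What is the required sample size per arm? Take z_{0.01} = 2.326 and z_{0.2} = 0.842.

For two independent groups with equal n: n = 2·((z_{α} + z_β) / d)².
z_{α} + z_β = 2.326 + 0.842 = 3.168.
n = 2 × (3.168 / 0.96)² = 2 × 3.300² = 2 × 10.89 = 21.8.
Round up to the next whole participant.

n = 22 per group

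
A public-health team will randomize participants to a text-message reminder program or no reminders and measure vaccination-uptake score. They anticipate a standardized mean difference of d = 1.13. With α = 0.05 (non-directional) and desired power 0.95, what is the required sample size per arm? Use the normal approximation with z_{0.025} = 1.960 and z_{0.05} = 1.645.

n = 21 per group

For two independent groups with equal n: n = 2·((z_{α/2} + z_β) / d)².
z_{α/2} + z_β = 1.960 + 1.645 = 3.605.
n = 2 × (3.605 / 1.13)² = 2 × 3.190² = 2 × 10.18 = 20.4.
Round up to the next whole participant.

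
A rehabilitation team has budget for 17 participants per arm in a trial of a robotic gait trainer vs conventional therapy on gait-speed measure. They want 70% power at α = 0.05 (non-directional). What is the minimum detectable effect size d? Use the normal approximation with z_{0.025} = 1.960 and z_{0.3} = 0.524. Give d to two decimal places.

d_min ≈ 0.85

For two independent groups of n = 17 each: d_min = (z_{α/2} + z_β)·√(2/n).
z-sum = 1.960 + 0.524 = 2.484.
d_min = 2.484 × √(2/17) = 2.484 × 0.3430 = 0.852.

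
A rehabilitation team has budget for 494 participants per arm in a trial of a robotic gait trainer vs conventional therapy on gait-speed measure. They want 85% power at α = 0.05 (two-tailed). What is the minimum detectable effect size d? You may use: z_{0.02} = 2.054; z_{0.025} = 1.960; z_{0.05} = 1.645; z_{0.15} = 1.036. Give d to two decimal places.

For two independent groups of n = 494 each: d_min = (z_{α/2} + z_β)·√(2/n).
z-sum = 1.960 + 1.036 = 2.996.
d_min = 2.996 × √(2/494) = 2.996 × 0.0636 = 0.191.

d_min ≈ 0.19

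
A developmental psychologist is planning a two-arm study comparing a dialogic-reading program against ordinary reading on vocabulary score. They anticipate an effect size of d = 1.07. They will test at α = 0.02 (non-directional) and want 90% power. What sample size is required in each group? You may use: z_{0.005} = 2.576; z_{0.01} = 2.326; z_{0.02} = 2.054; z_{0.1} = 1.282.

n = 23 per group

For two independent groups with equal n: n = 2·((z_{α/2} + z_β) / d)².
z_{α/2} + z_β = 2.326 + 1.282 = 3.608.
n = 2 × (3.608 / 1.07)² = 2 × 3.372² = 2 × 11.37 = 22.7.
Round up to the next whole participant.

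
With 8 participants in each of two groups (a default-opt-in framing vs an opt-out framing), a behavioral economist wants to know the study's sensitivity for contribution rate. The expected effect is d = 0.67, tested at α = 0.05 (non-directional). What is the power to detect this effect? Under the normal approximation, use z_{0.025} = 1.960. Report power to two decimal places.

For two equal groups, power = Φ(d·√(n/2) − z_{α/2}).
d·√(n/2) = 0.67 × √(8/2) = 0.67 × 2.000 = 1.340.
z_β = 1.340 − 1.960 = -0.620.
Power = Φ(-0.620) = 0.268.

power ≈ 0.27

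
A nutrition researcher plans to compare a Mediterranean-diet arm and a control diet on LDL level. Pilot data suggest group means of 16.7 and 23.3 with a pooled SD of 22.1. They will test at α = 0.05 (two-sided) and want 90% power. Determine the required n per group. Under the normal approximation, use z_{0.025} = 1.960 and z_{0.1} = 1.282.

Cohen's d = |M₁ − M₂| / SD_pooled = |16.7 − 23.3| / 22.1 = 6.6 / 22.1 = 0.299.
For two independent groups with equal n: n = 2·((z_{α/2} + z_β) / d)².
z_{α/2} + z_β = 1.960 + 1.282 = 3.242.
n = 2 × (3.242 / 0.299)² = 2 × 10.843² = 2 × 117.57 = 235.1.
Round up to the next whole participant.

n = 236 per group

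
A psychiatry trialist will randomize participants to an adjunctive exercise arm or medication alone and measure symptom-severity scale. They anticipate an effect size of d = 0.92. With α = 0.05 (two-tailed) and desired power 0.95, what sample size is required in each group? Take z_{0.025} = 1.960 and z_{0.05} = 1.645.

For two independent groups with equal n: n = 2·((z_{α/2} + z_β) / d)².
z_{α/2} + z_β = 1.960 + 1.645 = 3.605.
n = 2 × (3.605 / 0.92)² = 2 × 3.918² = 2 × 15.35 = 30.7.
Round up to the next whole participant.

n = 31 per group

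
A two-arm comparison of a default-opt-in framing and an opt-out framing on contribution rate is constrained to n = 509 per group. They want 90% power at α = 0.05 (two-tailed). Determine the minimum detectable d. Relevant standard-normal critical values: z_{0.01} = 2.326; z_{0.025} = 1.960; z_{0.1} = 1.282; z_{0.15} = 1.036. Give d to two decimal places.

d_min ≈ 0.20

For two independent groups of n = 509 each: d_min = (z_{α/2} + z_β)·√(2/n).
z-sum = 1.960 + 1.282 = 3.242.
d_min = 3.242 × √(2/509) = 3.242 × 0.0627 = 0.203.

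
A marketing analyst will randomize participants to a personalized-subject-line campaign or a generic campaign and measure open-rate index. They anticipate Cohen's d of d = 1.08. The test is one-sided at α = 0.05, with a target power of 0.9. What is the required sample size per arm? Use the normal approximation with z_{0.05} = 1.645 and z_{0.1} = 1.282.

n = 15 per group

For two independent groups with equal n: n = 2·((z_{α} + z_β) / d)².
z_{α} + z_β = 1.645 + 1.282 = 2.927.
n = 2 × (2.927 / 1.08)² = 2 × 2.710² = 2 × 7.35 = 14.7.
Round up to the next whole participant.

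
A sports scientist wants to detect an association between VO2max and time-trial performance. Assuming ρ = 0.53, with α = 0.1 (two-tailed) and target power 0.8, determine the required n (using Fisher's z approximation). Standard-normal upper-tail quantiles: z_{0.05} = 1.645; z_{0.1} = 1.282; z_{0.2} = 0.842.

Fisher's z: C = ½·ln((1+r)/(1−r)) = ½·ln(3.2553) = 0.5901.
n = ((z_{α/2} + z_β)/C)² + 3.
(1.645 + 0.842) / 0.5901 = 2.487 / 0.5901 = 4.215.
n = 4.215² + 3 = 17.76 + 3 = 20.8.
Round up.

n = 21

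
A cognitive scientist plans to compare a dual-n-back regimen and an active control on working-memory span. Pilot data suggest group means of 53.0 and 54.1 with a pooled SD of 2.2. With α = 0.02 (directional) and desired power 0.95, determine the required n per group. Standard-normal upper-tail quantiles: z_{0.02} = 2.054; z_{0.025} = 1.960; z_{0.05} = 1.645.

Cohen's d = |M₁ − M₂| / SD_pooled = |53.0 − 54.1| / 2.2 = 1.1 / 2.2 = 0.500.
For two independent groups with equal n: n = 2·((z_{α} + z_β) / d)².
z_{α} + z_β = 2.054 + 1.645 = 3.699.
n = 2 × (3.699 / 0.500)² = 2 × 7.398² = 2 × 54.73 = 109.5.
Round up to the next whole participant.

n = 110 per group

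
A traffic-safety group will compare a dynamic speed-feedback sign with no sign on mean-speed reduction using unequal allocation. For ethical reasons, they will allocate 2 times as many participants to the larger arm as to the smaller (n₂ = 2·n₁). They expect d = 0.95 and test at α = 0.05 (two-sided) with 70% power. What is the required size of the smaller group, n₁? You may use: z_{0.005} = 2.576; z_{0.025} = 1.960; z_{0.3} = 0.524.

With allocation ratio k = n₂/n₁ = 2, Var(x̄₁−x̄₂) = σ²(1/n₁ + 1/(k·n₁)) = σ²·(k+1)/(k·n₁).
So n₁ = (1 + 1/k)·((z_{α/2} + z_β)/d)² = 1.500 × (2.484/0.95)².
n₁ = 1.500 × 6.84 = 10.3.
Round up: n₁ = 11, giving n₂ = 2 × 11 = 22.

n₁ = 11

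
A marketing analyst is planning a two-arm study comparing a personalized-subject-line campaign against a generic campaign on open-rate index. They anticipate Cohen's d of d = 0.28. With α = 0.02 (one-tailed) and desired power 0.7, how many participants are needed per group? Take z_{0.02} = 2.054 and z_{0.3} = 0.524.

For two independent groups with equal n: n = 2·((z_{α} + z_β) / d)².
z_{α} + z_β = 2.054 + 0.524 = 2.578.
n = 2 × (2.578 / 0.28)² = 2 × 9.207² = 2 × 84.77 = 169.5.
Round up to the next whole participant.

n = 170 per group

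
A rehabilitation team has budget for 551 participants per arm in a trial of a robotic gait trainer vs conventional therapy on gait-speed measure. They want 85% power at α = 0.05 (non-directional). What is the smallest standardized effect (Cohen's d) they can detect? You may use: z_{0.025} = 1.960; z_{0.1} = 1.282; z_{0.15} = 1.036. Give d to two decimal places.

d_min ≈ 0.18

For two independent groups of n = 551 each: d_min = (z_{α/2} + z_β)·√(2/n).
z-sum = 1.960 + 1.036 = 2.996.
d_min = 2.996 × √(2/551) = 2.996 × 0.0602 = 0.181.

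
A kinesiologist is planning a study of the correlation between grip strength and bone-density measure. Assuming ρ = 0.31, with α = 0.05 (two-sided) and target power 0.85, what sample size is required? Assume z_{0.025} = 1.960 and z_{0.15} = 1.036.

Fisher's z: C = ½·ln((1+r)/(1−r)) = ½·ln(1.8986) = 0.3205.
n = ((z_{α/2} + z_β)/C)² + 3.
(1.960 + 1.036) / 0.3205 = 2.996 / 0.3205 = 9.348.
n = 9.348² + 3 = 87.38 + 3 = 90.4.
Round up.

n = 91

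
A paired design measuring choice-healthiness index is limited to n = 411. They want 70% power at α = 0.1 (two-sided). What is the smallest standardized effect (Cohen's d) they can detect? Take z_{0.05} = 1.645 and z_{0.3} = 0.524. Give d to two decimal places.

For a single sample (or paired design) of n = 411: d_min = (z_{α/2} + z_β)/√n.
z-sum = 1.645 + 0.524 = 2.169.
d_min = 2.169 / √411 = 2.169 / 20.273 = 0.107.

d_min ≈ 0.11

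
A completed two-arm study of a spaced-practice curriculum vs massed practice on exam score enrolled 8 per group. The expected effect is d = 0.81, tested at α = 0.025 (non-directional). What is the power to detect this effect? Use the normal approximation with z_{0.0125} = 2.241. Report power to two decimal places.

power ≈ 0.27

For two equal groups, power = Φ(d·√(n/2) − z_{α/2}).
d·√(n/2) = 0.81 × √(8/2) = 0.81 × 2.000 = 1.620.
z_β = 1.620 − 2.241 = -0.621.
Power = Φ(-0.621) = 0.267.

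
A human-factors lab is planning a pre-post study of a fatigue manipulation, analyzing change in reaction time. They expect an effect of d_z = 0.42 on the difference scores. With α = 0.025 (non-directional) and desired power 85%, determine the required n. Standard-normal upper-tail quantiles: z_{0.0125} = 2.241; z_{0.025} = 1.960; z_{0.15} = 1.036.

For a paired (one-sample on differences) test: n = ((z_{α/2} + z_β) / d)².
z_{α/2} + z_β = 2.241 + 1.036 = 3.277.
n = (3.277 / 0.42)² = 7.802² = 60.88.
Round up.

n = 61 pairs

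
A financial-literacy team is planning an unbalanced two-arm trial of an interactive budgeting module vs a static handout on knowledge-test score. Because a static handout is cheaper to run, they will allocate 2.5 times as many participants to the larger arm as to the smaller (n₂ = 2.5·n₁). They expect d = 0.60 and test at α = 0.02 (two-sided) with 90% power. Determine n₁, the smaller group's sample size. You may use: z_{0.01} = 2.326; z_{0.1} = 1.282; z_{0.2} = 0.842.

n₁ = 51

With allocation ratio k = n₂/n₁ = 2.5, Var(x̄₁−x̄₂) = σ²(1/n₁ + 1/(k·n₁)) = σ²·(k+1)/(k·n₁).
So n₁ = (1 + 1/k)·((z_{α/2} + z_β)/d)² = 1.400 × (3.608/0.60)².
n₁ = 1.400 × 36.16 = 50.6.
Round up: n₁ = 51, giving n₂ = ⌈2.5 × 51⌉ = ⌈127.5⌉ = 128.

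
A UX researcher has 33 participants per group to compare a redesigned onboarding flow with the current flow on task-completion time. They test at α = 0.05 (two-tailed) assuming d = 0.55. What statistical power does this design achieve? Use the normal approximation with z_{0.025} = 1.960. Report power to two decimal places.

For two equal groups, power = Φ(d·√(n/2) − z_{α/2}).
d·√(n/2) = 0.55 × √(33/2) = 0.55 × 4.062 = 2.234.
z_β = 2.234 − 1.960 = 0.274.
Power = Φ(0.274) = 0.608.

power ≈ 0.61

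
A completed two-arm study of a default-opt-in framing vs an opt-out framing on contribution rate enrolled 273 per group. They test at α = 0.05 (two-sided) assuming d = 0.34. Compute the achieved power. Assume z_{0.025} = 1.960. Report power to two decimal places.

power ≈ 0.98

For two equal groups, power = Φ(d·√(n/2) − z_{α/2}).
d·√(n/2) = 0.34 × √(273/2) = 0.34 × 11.683 = 3.972.
z_β = 3.972 − 1.960 = 2.012.
Power = Φ(2.012) = 0.978.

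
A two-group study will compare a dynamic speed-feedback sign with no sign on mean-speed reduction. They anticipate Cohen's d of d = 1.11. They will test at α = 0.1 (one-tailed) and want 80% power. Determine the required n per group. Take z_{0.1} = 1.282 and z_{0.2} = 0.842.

n = 8 per group

For two independent groups with equal n: n = 2·((z_{α} + z_β) / d)².
z_{α} + z_β = 1.282 + 0.842 = 2.124.
n = 2 × (2.124 / 1.11)² = 2 × 1.914² = 2 × 3.66 = 7.3.
Round up to the next whole participant.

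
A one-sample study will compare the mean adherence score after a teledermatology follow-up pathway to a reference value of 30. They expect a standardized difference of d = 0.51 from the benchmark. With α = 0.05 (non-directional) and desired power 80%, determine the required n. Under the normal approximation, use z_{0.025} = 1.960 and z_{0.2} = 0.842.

n = 31

For a one-sample test: n = ((z_{α/2} + z_β) / d)².
z_{α/2} + z_β = 1.960 + 0.842 = 2.802.
n = (2.802 / 0.51)² = 5.494² = 30.19.
Round up.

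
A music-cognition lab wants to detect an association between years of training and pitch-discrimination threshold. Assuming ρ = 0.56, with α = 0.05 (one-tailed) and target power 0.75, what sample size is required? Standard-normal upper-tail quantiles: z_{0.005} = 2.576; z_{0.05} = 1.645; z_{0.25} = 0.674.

n = 17

Fisher's z: C = ½·ln((1+r)/(1−r)) = ½·ln(3.5455) = 0.6328.
n = ((z_{α} + z_β)/C)² + 3.
(1.645 + 0.674) / 0.6328 = 2.319 / 0.6328 = 3.665.
n = 3.665² + 3 = 13.43 + 3 = 16.4.
Round up.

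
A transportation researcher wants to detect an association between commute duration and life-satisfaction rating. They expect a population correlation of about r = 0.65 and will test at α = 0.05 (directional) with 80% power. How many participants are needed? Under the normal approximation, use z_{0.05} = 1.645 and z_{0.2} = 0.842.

n = 14

Fisher's z: C = ½·ln((1+r)/(1−r)) = ½·ln(4.7143) = 0.7753.
n = ((z_{α} + z_β)/C)² + 3.
(1.645 + 0.842) / 0.7753 = 2.487 / 0.7753 = 3.208.
n = 3.208² + 3 = 10.29 + 3 = 13.3.
Round up.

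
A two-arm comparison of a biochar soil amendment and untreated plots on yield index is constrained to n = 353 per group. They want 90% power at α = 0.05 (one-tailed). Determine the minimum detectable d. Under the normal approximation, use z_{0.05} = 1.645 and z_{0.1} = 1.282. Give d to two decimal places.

For two independent groups of n = 353 each: d_min = (z_{α} + z_β)·√(2/n).
z-sum = 1.645 + 1.282 = 2.927.
d_min = 2.927 × √(2/353) = 2.927 × 0.0753 = 0.220.

d_min ≈ 0.22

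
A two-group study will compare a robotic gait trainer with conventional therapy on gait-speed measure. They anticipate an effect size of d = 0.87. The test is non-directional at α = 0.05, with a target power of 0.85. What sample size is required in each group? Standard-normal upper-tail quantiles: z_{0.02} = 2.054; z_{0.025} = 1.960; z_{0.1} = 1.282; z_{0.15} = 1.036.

n = 24 per group

For two independent groups with equal n: n = 2·((z_{α/2} + z_β) / d)².
z_{α/2} + z_β = 1.960 + 1.036 = 2.996.
n = 2 × (2.996 / 0.87)² = 2 × 3.444² = 2 × 11.86 = 23.7.
Round up to the next whole participant.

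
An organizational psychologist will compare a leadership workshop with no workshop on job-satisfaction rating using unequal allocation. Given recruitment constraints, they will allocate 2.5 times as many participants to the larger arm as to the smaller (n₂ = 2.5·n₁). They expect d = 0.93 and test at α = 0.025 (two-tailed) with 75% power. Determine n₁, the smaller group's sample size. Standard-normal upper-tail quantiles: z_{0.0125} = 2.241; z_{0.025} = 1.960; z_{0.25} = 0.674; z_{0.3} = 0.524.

n₁ = 14

With allocation ratio k = n₂/n₁ = 2.5, Var(x̄₁−x̄₂) = σ²(1/n₁ + 1/(k·n₁)) = σ²·(k+1)/(k·n₁).
So n₁ = (1 + 1/k)·((z_{α/2} + z_β)/d)² = 1.400 × (2.915/0.93)².
n₁ = 1.400 × 9.82 = 13.8.
Round up: n₁ = 14, giving n₂ = 2.5 × 14 = 35.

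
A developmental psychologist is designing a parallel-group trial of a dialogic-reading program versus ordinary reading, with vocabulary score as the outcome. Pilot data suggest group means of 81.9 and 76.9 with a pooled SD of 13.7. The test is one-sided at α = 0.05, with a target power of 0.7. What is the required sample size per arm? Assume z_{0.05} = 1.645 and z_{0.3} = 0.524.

Cohen's d = |M₁ − M₂| / SD_pooled = |81.9 − 76.9| / 13.7 = 5.0 / 13.7 = 0.365.
For two independent groups with equal n: n = 2·((z_{α} + z_β) / d)².
z_{α} + z_β = 1.645 + 0.524 = 2.169.
n = 2 × (2.169 / 0.365)² = 2 × 5.942² = 2 × 35.31 = 70.6.
Round up to the next whole participant.

n = 71 per group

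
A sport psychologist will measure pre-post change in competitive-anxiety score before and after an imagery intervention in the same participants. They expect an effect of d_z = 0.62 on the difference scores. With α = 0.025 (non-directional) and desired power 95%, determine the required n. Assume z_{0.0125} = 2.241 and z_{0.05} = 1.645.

n = 40 pairs

For a paired (one-sample on differences) test: n = ((z_{α/2} + z_β) / d)².
z_{α/2} + z_β = 2.241 + 1.645 = 3.886.
n = (3.886 / 0.62)² = 6.268² = 39.28.
Round up.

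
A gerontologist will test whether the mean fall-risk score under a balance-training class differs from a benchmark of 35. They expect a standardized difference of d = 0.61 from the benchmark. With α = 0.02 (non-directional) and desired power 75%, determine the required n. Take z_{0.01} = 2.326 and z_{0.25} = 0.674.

n = 25

For a one-sample test: n = ((z_{α/2} + z_β) / d)².
z_{α/2} + z_β = 2.326 + 0.674 = 3.000.
n = (3.000 / 0.61)² = 4.918² = 24.19.
Round up.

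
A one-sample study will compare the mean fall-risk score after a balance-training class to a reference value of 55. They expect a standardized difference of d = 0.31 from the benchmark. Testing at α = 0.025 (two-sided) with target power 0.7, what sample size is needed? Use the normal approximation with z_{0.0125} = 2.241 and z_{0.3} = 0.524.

For a one-sample test: n = ((z_{α/2} + z_β) / d)².
z_{α/2} + z_β = 2.241 + 0.524 = 2.765.
n = (2.765 / 0.31)² = 8.919² = 79.55.
Round up.

n = 80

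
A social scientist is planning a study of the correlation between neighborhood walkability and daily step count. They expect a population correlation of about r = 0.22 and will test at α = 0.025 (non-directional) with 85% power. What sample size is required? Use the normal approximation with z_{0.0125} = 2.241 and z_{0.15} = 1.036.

n = 218

Fisher's z: C = ½·ln((1+r)/(1−r)) = ½·ln(1.5641) = 0.2237.
n = ((z_{α/2} + z_β)/C)² + 3.
(2.241 + 1.036) / 0.2237 = 3.277 / 0.2237 = 14.649.
n = 14.649² + 3 = 214.60 + 3 = 217.6.
Round up.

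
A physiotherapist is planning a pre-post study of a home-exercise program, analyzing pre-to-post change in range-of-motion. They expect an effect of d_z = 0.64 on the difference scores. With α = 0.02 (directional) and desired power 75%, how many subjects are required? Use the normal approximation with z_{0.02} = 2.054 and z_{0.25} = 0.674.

n = 19 pairs

For a paired (one-sample on differences) test: n = ((z_{α} + z_β) / d)².
z_{α} + z_β = 2.054 + 0.674 = 2.728.
n = (2.728 / 0.64)² = 4.263² = 18.17.
Round up.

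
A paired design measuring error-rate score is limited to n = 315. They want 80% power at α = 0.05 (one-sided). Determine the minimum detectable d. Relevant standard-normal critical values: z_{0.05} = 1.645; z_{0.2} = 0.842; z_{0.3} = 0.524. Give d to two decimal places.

d_min ≈ 0.14

For a single sample (or paired design) of n = 315: d_min = (z_{α} + z_β)/√n.
z-sum = 1.645 + 0.842 = 2.487.
d_min = 2.487 / √315 = 2.487 / 17.748 = 0.140.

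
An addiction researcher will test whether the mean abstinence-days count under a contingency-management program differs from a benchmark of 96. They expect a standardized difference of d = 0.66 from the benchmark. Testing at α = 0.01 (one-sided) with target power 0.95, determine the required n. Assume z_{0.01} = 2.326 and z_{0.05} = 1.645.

n = 37

For a one-sample test: n = ((z_{α} + z_β) / d)².
z_{α} + z_β = 2.326 + 1.645 = 3.971.
n = (3.971 / 0.66)² = 6.017² = 36.20.
Round up.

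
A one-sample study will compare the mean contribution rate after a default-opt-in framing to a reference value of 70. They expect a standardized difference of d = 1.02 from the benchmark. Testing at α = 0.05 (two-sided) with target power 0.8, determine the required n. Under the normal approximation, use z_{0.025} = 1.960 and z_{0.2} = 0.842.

n = 8

For a one-sample test: n = ((z_{α/2} + z_β) / d)².
z_{α/2} + z_β = 1.960 + 0.842 = 2.802.
n = (2.802 / 1.02)² = 2.747² = 7.55.
Round up.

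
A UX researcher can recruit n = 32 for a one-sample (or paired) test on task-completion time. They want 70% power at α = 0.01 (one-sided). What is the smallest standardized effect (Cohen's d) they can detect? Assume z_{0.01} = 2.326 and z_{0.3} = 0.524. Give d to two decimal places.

For a single sample (or paired design) of n = 32: d_min = (z_{α} + z_β)/√n.
z-sum = 2.326 + 0.524 = 2.850.
d_min = 2.850 / √32 = 2.850 / 5.657 = 0.504.

d_min ≈ 0.50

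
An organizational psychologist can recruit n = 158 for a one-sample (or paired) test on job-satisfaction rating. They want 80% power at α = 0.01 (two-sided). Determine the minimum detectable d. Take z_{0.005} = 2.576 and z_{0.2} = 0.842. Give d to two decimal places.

For a single sample (or paired design) of n = 158: d_min = (z_{α/2} + z_β)/√n.
z-sum = 2.576 + 0.842 = 3.418.
d_min = 3.418 / √158 = 3.418 / 12.570 = 0.272.

d_min ≈ 0.27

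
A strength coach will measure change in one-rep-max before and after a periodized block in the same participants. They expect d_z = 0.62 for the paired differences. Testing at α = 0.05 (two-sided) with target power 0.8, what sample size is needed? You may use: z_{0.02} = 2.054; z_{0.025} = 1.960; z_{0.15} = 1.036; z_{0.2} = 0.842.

For a paired (one-sample on differences) test: n = ((z_{α/2} + z_β) / d)².
z_{α/2} + z_β = 1.960 + 0.842 = 2.802.
n = (2.802 / 0.62)² = 4.519² = 20.42.
Round up.

n = 21 pairs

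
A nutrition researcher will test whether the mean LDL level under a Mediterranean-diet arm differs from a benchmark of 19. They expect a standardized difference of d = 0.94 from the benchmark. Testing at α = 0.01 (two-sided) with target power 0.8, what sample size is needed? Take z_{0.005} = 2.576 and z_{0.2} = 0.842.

n = 14

For a one-sample test: n = ((z_{α/2} + z_β) / d)².
z_{α/2} + z_β = 2.576 + 0.842 = 3.418.
n = (3.418 / 0.94)² = 3.636² = 13.22.
Round up.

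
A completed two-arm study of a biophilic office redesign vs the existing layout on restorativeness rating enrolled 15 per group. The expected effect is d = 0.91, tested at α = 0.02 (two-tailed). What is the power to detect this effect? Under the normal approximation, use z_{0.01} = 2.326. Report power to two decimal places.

power ≈ 0.57

For two equal groups, power = Φ(d·√(n/2) − z_{α/2}).
d·√(n/2) = 0.91 × √(15/2) = 0.91 × 2.739 = 2.492.
z_β = 2.492 − 2.326 = 0.166.
Power = Φ(0.166) = 0.566.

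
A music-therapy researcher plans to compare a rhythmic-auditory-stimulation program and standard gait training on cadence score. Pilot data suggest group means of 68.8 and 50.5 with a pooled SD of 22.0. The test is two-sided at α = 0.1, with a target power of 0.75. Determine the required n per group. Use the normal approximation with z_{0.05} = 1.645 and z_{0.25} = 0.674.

Cohen's d = |M₁ − M₂| / SD_pooled = |68.8 − 50.5| / 22.0 = 18.3 / 22.0 = 0.832.
For two independent groups with equal n: n = 2·((z_{α/2} + z_β) / d)².
z_{α/2} + z_β = 1.645 + 0.674 = 2.319.
n = 2 × (2.319 / 0.832)² = 2 × 2.787² = 2 × 7.77 = 15.5.
Round up to the next whole participant.

n = 16 per group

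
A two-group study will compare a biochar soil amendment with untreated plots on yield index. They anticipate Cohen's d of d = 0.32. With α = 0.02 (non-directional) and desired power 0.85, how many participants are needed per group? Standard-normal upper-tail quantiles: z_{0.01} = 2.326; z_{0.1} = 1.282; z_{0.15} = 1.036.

n = 221 per group

For two independent groups with equal n: n = 2·((z_{α/2} + z_β) / d)².
z_{α/2} + z_β = 2.326 + 1.036 = 3.362.
n = 2 × (3.362 / 0.32)² = 2 × 10.506² = 2 × 110.38 = 220.8.
Round up to the next whole participant.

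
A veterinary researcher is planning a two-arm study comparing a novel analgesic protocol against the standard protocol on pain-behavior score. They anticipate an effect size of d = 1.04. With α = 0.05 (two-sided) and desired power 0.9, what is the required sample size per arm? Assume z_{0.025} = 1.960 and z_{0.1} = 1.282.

n = 20 per group

For two independent groups with equal n: n = 2·((z_{α/2} + z_β) / d)².
z_{α/2} + z_β = 1.960 + 1.282 = 3.242.
n = 2 × (3.242 / 1.04)² = 2 × 3.117² = 2 × 9.72 = 19.4.
Round up to the next whole participant.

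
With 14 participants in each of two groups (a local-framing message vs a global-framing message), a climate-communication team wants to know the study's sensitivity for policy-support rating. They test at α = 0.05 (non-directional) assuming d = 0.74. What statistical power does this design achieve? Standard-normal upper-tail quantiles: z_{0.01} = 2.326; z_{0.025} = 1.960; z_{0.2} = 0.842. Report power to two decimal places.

For two equal groups, power = Φ(d·√(n/2) − z_{α/2}).
d·√(n/2) = 0.74 × √(14/2) = 0.74 × 2.646 = 1.958.
z_β = 1.958 − 1.960 = -0.002.
Power = Φ(-0.002) = 0.499.

power ≈ 0.50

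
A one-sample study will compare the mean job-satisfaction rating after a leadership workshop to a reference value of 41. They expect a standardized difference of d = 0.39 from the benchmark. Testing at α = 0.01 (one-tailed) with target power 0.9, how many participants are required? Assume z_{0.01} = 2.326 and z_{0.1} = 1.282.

n = 86

For a one-sample test: n = ((z_{α} + z_β) / d)².
z_{α} + z_β = 2.326 + 1.282 = 3.608.
n = (3.608 / 0.39)² = 9.251² = 85.59.
Round up.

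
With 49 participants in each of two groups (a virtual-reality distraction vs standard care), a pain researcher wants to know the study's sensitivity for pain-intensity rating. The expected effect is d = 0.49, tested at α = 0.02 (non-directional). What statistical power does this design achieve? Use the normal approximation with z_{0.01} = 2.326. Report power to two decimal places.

For two equal groups, power = Φ(d·√(n/2) − z_{α/2}).
d·√(n/2) = 0.49 × √(49/2) = 0.49 × 4.950 = 2.425.
z_β = 2.425 − 2.326 = 0.099.
Power = Φ(0.099) = 0.540.

power ≈ 0.54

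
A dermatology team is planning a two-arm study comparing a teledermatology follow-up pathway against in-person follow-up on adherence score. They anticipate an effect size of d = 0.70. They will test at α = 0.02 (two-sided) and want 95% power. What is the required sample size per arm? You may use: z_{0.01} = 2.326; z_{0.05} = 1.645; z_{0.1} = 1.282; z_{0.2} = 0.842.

n = 65 per group

For two independent groups with equal n: n = 2·((z_{α/2} + z_β) / d)².
z_{α/2} + z_β = 2.326 + 1.645 = 3.971.
n = 2 × (3.971 / 0.70)² = 2 × 5.673² = 2 × 32.18 = 64.4.
Round up to the next whole participant.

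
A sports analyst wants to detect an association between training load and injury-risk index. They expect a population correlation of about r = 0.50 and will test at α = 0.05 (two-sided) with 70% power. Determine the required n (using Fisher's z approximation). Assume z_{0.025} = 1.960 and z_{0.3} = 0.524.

Fisher's z: C = ½·ln((1+r)/(1−r)) = ½·ln(3.0000) = 0.5493.
n = ((z_{α/2} + z_β)/C)² + 3.
(1.960 + 0.524) / 0.5493 = 2.484 / 0.5493 = 4.522.
n = 4.522² + 3 = 20.45 + 3 = 23.4.
Round up.

n = 24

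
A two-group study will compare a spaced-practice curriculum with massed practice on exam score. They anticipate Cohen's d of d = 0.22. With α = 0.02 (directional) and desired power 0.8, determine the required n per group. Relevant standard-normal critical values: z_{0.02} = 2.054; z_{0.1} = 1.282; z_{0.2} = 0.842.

For two independent groups with equal n: n = 2·((z_{α} + z_β) / d)².
z_{α} + z_β = 2.054 + 0.842 = 2.896.
n = 2 × (2.896 / 0.22)² = 2 × 13.164² = 2 × 173.28 = 346.6.
Round up to the next whole participant.

n = 347 per group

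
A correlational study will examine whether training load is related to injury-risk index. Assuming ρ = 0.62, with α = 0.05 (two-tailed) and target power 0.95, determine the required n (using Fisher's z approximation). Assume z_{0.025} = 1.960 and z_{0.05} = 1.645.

Fisher's z: C = ½·ln((1+r)/(1−r)) = ½·ln(4.2632) = 0.7250.
n = ((z_{α/2} + z_β)/C)² + 3.
(1.960 + 1.645) / 0.7250 = 3.605 / 0.7250 = 4.972.
n = 4.972² + 3 = 24.72 + 3 = 27.7.
Round up.

n = 28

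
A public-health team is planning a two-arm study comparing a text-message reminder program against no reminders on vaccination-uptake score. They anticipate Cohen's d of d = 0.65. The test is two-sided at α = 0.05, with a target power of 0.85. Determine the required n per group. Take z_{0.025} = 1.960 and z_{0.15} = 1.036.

n = 43 per group

For two independent groups with equal n: n = 2·((z_{α/2} + z_β) / d)².
z_{α/2} + z_β = 1.960 + 1.036 = 2.996.
n = 2 × (2.996 / 0.65)² = 2 × 4.609² = 2 × 21.25 = 42.5.
Round up to the next whole participant.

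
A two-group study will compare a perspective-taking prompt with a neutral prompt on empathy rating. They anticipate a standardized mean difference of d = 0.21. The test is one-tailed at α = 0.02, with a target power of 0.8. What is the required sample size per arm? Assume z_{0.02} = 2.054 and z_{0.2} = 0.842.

n = 381 per group

For two independent groups with equal n: n = 2·((z_{α} + z_β) / d)².
z_{α} + z_β = 2.054 + 0.842 = 2.896.
n = 2 × (2.896 / 0.21)² = 2 × 13.790² = 2 × 190.18 = 380.4.
Round up to the next whole participant.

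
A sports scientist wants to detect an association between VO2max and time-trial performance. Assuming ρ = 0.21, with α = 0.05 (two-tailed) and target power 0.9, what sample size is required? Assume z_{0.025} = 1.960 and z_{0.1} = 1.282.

n = 235

Fisher's z: C = ½·ln((1+r)/(1−r)) = ½·ln(1.5316) = 0.2132.
n = ((z_{α/2} + z_β)/C)² + 3.
(1.960 + 1.282) / 0.2132 = 3.242 / 0.2132 = 15.206.
n = 15.206² + 3 = 231.23 + 3 = 234.2.
Round up.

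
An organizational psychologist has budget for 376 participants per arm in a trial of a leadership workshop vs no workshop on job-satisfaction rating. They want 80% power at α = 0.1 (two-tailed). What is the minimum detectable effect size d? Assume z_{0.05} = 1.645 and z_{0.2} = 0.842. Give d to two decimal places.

For two independent groups of n = 376 each: d_min = (z_{α/2} + z_β)·√(2/n).
z-sum = 1.645 + 0.842 = 2.487.
d_min = 2.487 × √(2/376) = 2.487 × 0.0729 = 0.181.

d_min ≈ 0.18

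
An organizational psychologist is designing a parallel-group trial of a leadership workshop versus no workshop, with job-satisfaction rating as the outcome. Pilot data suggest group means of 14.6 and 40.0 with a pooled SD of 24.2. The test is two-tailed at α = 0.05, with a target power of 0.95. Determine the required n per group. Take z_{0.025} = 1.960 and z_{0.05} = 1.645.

Cohen's d = |M₁ − M₂| / SD_pooled = |14.6 − 40.0| / 24.2 = 25.4 / 24.2 = 1.050.
For two independent groups with equal n: n = 2·((z_{α/2} + z_β) / d)².
z_{α/2} + z_β = 1.960 + 1.645 = 3.605.
n = 2 × (3.605 / 1.050)² = 2 × 3.433² = 2 × 11.79 = 23.6.
Round up to the next whole participant.

n = 24 per group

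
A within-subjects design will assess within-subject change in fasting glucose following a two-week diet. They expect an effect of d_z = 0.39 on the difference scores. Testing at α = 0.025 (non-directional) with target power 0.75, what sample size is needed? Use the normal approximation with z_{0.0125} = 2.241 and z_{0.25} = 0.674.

For a paired (one-sample on differences) test: n = ((z_{α/2} + z_β) / d)².
z_{α/2} + z_β = 2.241 + 0.674 = 2.915.
n = (2.915 / 0.39)² = 7.474² = 55.87.
Round up.

n = 56 pairs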